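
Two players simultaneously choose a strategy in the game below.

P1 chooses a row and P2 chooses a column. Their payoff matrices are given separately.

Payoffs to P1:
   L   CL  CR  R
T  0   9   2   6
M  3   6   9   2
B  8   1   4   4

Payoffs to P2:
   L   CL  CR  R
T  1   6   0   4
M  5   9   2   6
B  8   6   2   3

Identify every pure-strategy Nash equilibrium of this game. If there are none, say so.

(T, CL) and (B, L)

(T, L): P1 can switch to M (0 → 3). Not NE.
(T, CL): P1 gets 9, best alternative 6; P2 gets 6, best alternative 4. No profitable deviation — NE.
(T, CR): P1 can switch to M (2 → 9). Not NE.
(T, R): P2 can switch to CL (4 → 6). Not NE.
(M, L): P1 can switch to B (3 → 8). Not NE.
(M, CL): P1 can switch to T (6 → 9). Not NE.
(M, CR): P2 can switch to L (2 → 5). Not NE.
(M, R): P1 can switch to T (2 → 6). Not NE.
(B, L): P1 gets 8, best alternative 3; P2 gets 8, best alternative 6. No profitable deviation — NE.
(B, CL): P1 can switch to T (1 → 9). Not NE.
(B, CR): P1 can switch to M (4 → 9). Not NE.
(B, R): P1 can switch to T (4 → 6). Not NE.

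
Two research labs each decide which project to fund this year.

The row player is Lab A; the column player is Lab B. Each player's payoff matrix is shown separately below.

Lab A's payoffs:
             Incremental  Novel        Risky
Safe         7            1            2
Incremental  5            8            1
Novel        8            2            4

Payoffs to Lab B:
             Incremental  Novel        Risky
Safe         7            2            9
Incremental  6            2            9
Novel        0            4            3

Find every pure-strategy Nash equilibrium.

There is no pure-strategy Nash equilibrium.

For each player, find the best response to each opponent profile; mutual best responses are the pure NE.
Lab A against Incremental: payoffs 7, 5, 8 → best response Novel.
Lab A against Novel: payoffs 1, 8, 2 → best response Incremental.
Lab A against Risky: payoffs 2, 1, 4 → best response Novel.
Lab B against Safe: payoffs 7, 2, 9 → best response Risky.
Lab B against Incremental: payoffs 6, 2, 9 → best response Risky.
Lab B against Novel: payoffs 0, 4, 3 → best response Novel.
No profile is a mutual best response for all players.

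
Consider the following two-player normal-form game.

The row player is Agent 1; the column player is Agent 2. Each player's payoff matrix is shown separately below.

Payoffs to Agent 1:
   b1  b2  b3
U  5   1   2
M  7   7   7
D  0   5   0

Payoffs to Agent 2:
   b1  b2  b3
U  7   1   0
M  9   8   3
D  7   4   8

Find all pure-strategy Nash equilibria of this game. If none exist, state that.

Pure NE: (M, b1)

Mark each player's best response to every combination of opponents' strategies; a profile where every player is best-responding is a pure Nash equilibrium.
Agent 1 against b1: payoffs 5, 7, 0 → best response M.
Agent 1 against b2: payoffs 1, 7, 5 → best response M.
Agent 1 against b3: payoffs 2, 7, 0 → best response M.
Agent 2 against U: payoffs 7, 1, 0 → best response b1.
Agent 2 against M: payoffs 9, 8, 3 → best response b1.
Agent 2 against D: payoffs 7, 4, 8 → best response b3.
Mutual best responses: (M, b1).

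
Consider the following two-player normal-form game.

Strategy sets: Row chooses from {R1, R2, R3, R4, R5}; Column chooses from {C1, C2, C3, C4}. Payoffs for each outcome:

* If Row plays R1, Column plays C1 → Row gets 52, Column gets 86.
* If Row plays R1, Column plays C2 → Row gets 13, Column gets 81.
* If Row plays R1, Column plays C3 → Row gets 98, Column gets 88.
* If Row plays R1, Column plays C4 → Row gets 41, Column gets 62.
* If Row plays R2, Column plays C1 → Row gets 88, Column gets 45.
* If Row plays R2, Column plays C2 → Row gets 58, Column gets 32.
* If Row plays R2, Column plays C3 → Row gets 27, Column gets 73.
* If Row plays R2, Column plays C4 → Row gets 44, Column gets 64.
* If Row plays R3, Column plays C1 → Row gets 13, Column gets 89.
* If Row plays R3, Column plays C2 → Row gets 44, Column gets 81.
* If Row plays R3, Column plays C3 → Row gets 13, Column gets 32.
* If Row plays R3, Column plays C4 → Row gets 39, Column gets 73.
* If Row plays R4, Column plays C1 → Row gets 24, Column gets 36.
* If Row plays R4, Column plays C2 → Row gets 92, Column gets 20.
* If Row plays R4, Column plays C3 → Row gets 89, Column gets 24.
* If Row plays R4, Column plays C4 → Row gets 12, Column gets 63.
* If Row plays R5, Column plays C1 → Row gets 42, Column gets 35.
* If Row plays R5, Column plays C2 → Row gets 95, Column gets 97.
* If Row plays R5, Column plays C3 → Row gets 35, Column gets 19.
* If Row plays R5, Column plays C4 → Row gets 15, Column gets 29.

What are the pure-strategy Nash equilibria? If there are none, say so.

Row against C1: payoffs 52, 88, 13, 24, 42 → best response R2.
Row against C2: payoffs 13, 58, 44, 92, 95 → best response R5.
Row against C3: payoffs 98, 27, 13, 89, 35 → best response R1.
Row against C4: payoffs 41, 44, 39, 12, 15 → best response R2.
Column against R1: payoffs 86, 81, 88, 62 → best response C3.
Column against R2: payoffs 45, 32, 73, 64 → best response C3.
Column against R3: payoffs 89, 81, 32, 73 → best response C1.
Column against R4: payoffs 36, 20, 24, 63 → best response C4.
Column against R5: payoffs 35, 97, 19, 29 → best response C2.
Mutual best responses: (R1, C3); (R5, C2).

Pure-strategy Nash equilibria: (R1, C3), (R5, C2)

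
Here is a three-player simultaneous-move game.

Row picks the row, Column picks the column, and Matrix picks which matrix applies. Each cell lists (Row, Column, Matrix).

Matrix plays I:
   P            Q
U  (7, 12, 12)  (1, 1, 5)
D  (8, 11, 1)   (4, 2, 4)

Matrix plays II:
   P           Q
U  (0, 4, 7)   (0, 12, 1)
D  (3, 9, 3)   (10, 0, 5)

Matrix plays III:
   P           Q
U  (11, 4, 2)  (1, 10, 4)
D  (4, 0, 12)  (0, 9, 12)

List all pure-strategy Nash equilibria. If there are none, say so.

This game has no pure Nash equilibrium.

Row against (P, I): payoffs 7, 8 → best response D.
Row against (P, II): payoffs 0, 3 → best response D.
Row against (P, III): payoffs 11, 4 → best response U.
Row against (Q, I): payoffs 1, 4 → best response D.
Row against (Q, II): payoffs 0, 10 → best response D.
Row against (Q, III): payoffs 1, 0 → best response U.
Column against (U, I): payoffs 12, 1 → best response P.
Column against (U, II): payoffs 4, 12 → best response Q.
Column against (U, III): payoffs 4, 10 → best response Q.
Column against (D, I): payoffs 11, 2 → best response P.
Column against (D, II): payoffs 9, 0 → best response P.
Column against (D, III): payoffs 0, 9 → best response Q.
Matrix against (U, P): payoffs 12, 7, 2 → best response I.
Matrix against (U, Q): payoffs 5, 1, 4 → best response I.
Matrix against (D, P): payoffs 1, 3, 12 → best response III.
Matrix against (D, Q): payoffs 4, 5, 12 → best response III.
No profile is a mutual best response for all players.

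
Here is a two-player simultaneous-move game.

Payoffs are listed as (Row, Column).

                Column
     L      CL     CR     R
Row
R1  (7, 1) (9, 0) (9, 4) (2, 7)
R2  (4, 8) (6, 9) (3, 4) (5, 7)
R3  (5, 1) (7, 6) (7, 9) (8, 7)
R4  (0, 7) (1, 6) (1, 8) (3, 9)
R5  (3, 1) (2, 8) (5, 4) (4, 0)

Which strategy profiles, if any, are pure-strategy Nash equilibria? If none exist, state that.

This game has no pure Nash equilibrium.

For each strategy profile, look for a profitable unilateral deviation.
(R1, L): Column can switch to CR (1 → 4). Not NE.
(R1, CL): Column can switch to L (0 → 1). Not NE.
(R1, CR): Column can switch to R (4 → 7). Not NE.
(R1, R): Row can switch to R2 (2 → 5). Not NE.
(R2, L): Row can switch to R1 (4 → 7). Not NE.
(R2, CL): Row can switch to R1 (6 → 9). Not NE.
(The remaining 14 profiles each have a profitable deviation by the same check.)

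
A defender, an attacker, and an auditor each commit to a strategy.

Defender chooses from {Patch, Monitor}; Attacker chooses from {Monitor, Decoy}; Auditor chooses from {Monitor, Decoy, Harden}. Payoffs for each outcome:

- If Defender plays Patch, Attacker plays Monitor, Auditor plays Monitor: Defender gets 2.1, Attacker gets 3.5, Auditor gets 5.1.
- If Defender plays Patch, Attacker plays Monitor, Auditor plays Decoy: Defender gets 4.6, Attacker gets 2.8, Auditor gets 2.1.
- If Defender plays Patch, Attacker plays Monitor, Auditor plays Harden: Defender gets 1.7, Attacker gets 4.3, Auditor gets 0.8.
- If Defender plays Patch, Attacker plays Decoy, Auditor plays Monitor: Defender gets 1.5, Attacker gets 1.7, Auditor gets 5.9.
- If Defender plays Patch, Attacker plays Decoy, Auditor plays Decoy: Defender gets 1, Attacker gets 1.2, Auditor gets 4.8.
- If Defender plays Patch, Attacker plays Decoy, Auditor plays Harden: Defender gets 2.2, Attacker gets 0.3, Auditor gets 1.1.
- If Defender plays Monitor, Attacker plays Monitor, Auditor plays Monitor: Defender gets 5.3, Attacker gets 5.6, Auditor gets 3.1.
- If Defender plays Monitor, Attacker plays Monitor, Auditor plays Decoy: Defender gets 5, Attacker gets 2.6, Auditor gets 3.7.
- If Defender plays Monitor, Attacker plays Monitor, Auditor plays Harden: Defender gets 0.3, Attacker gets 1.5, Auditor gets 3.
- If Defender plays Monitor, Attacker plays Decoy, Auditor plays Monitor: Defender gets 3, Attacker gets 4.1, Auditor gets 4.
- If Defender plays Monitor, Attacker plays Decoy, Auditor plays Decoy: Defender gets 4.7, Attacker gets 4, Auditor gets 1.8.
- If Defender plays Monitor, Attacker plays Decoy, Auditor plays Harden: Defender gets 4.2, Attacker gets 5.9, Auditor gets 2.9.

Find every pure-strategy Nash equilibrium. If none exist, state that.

(Patch, Monitor, Monitor): Defender can switch to Monitor (2.1 → 5.3). Not NE.
(Patch, Monitor, Decoy): Defender can switch to Monitor (4.6 → 5). Not NE.
(Patch, Monitor, Harden): Auditor can switch to Monitor (0.8 → 5.1). Not NE.
(Patch, Decoy, Monitor): Defender can switch to Monitor (1.5 → 3). Not NE.
(Patch, Decoy, Decoy): Defender can switch to Monitor (1 → 4.7). Not NE.
(Patch, Decoy, Harden): Defender can switch to Monitor (2.2 → 4.2). Not NE.
(The remaining 6 profiles each have a profitable deviation by the same check.)

This game has no pure Nash equilibrium.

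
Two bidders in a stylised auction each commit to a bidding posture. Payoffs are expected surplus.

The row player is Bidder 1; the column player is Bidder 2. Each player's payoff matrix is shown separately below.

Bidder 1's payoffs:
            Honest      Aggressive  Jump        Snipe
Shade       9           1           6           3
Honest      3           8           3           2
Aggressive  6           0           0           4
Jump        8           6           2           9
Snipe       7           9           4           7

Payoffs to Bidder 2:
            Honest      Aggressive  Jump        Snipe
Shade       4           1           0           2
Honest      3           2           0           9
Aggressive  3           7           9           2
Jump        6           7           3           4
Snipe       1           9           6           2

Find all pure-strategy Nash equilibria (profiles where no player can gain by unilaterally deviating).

Mark each player's best response to every combination of opponents' strategies; a profile where every player is best-responding is a pure Nash equilibrium.
Bidder 1 against Honest: payoffs 9, 3, 6, 8, 7 → best response Shade.
Bidder 1 against Aggressive: payoffs 1, 8, 0, 6, 9 → best response Snipe.
Bidder 1 against Jump: payoffs 6, 3, 0, 2, 4 → best response Shade.
Bidder 1 against Snipe: payoffs 3, 2, 4, 9, 7 → best response Jump.
Bidder 2 against Shade: payoffs 4, 1, 0, 2 → best response Honest.
Bidder 2 against Honest: payoffs 3, 2, 0, 9 → best response Snipe.
Bidder 2 against Aggressive: payoffs 3, 7, 9, 2 → best response Jump.
Bidder 2 against Jump: payoffs 6, 7, 3, 4 → best response Aggressive.
Bidder 2 against Snipe: payoffs 1, 9, 6, 2 → best response Aggressive.
Mutual best responses: (Shade, Honest); (Snipe, Aggressive).

The pure Nash equilibria are (Shade, Honest) and (Snipe, Aggressive).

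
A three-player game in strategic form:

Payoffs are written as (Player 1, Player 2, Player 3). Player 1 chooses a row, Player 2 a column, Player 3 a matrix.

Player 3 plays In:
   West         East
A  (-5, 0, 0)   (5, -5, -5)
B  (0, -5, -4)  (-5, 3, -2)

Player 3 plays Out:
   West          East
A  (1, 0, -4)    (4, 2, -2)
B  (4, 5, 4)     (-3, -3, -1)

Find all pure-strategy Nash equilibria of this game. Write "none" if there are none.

The pure Nash equilibria are (A, East, Out) and (B, West, Out).

Mark each player's best response to every combination of opponents' strategies; a profile where every player is best-responding is a pure Nash equilibrium.
Player 1 against (West, In): payoffs -5, 0 → best response B.
Player 1 against (West, Out): payoffs 1, 4 → best response B.
Player 1 against (East, In): payoffs 5, -5 → best response A.
Player 1 against (East, Out): payoffs 4, -3 → best response A.
Player 2 against (A, In): payoffs 0, -5 → best response West.
Player 2 against (A, Out): payoffs 0, 2 → best response East.
Player 2 against (B, In): payoffs -5, 3 → best response East.
Player 2 against (B, Out): payoffs 5, -3 → best response West.
Player 3 against (A, West): payoffs 0, -4 → best response In.
Player 3 against (A, East): payoffs -5, -2 → best response Out.
Player 3 against (B, West): payoffs -4, 4 → best response Out.
Player 3 against (B, East): payoffs -2, -1 → best response Out.
Mutual best responses: (A, East, Out); (B, West, Out).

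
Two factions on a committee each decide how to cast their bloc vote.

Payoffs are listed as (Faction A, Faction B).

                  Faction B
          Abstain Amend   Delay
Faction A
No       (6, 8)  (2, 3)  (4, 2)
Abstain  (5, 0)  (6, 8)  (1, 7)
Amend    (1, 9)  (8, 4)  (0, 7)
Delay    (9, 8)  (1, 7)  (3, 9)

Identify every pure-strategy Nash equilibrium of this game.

No pure-strategy Nash equilibrium.

(No, Abstain): Faction A can switch to Delay (6 → 9). Not NE.
(No, Amend): Faction A can switch to Abstain (2 → 6). Not NE.
(No, Delay): Faction B can switch to Abstain (2 → 8). Not NE.
(Abstain, Abstain): Faction A can switch to No (5 → 6). Not NE.
(Abstain, Amend): Faction A can switch to Amend (6 → 8). Not NE.
(Abstain, Delay): Faction A can switch to No (1 → 4). Not NE.
(Amend, Abstain): Faction A can switch to No (1 → 6). Not NE.
(Amend, Amend): Faction B can switch to Abstain (4 → 9). Not NE.
(The remaining 4 profiles each have a profitable deviation by the same check.)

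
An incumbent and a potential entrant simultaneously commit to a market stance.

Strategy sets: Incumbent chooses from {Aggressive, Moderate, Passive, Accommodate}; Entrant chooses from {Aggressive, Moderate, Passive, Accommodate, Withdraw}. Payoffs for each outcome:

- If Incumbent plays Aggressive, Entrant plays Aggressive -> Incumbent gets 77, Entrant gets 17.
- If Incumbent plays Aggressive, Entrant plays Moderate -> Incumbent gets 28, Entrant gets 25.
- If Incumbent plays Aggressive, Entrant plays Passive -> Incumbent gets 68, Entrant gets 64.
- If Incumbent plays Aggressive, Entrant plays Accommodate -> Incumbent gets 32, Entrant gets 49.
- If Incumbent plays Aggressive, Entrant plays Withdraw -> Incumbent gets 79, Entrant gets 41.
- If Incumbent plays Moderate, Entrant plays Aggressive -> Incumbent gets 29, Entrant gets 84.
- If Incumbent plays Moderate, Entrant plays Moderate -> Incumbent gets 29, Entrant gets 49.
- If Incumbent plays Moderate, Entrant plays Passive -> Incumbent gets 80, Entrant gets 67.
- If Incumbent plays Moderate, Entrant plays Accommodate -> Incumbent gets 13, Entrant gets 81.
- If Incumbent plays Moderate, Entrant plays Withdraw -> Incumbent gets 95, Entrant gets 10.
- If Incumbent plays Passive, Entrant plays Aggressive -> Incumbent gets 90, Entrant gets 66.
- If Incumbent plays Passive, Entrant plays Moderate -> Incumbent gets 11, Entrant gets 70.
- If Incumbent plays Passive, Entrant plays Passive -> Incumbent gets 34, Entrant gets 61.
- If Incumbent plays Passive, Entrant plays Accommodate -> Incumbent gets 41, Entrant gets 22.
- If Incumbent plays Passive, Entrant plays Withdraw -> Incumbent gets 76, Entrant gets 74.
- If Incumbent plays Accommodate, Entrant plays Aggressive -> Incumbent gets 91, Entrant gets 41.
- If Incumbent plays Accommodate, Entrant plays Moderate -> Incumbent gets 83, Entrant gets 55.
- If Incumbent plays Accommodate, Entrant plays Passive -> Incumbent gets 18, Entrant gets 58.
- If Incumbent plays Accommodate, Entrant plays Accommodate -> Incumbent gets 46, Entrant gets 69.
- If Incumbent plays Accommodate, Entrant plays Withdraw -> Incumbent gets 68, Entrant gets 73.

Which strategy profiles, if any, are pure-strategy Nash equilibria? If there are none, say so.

Incumbent against Aggressive: payoffs 77, 29, 90, 91 → best response Accommodate.
Incumbent against Moderate: payoffs 28, 29, 11, 83 → best response Accommodate.
Incumbent against Passive: payoffs 68, 80, 34, 18 → best response Moderate.
Incumbent against Accommodate: payoffs 32, 13, 41, 46 → best response Accommodate.
Incumbent against Withdraw: payoffs 79, 95, 76, 68 → best response Moderate.
Entrant against Aggressive: payoffs 17, 25, 64, 49, 41 → best response Passive.
Entrant against Moderate: payoffs 84, 49, 67, 81, 10 → best response Aggressive.
Entrant against Passive: payoffs 66, 70, 61, 22, 74 → best response Withdraw.
Entrant against Accommodate: payoffs 41, 55, 58, 69, 73 → best response Withdraw.
No profile is a mutual best response for all players.

There is no pure-strategy Nash equilibrium.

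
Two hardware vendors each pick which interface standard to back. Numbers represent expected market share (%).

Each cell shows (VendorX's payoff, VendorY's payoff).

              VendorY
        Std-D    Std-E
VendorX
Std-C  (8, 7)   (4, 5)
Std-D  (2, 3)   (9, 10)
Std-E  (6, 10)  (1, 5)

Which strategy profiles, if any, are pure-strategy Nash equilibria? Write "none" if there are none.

(Std-C, Std-D), (Std-D, Std-E)

For each strategy profile, look for a profitable unilateral deviation.
(Std-C, Std-D): VendorX gets 8, best alternative 6; VendorY gets 7, best alternative 5. No profitable deviation — NE.
(Std-C, Std-E): VendorX can switch to Std-D (4 → 9). Not NE.
(Std-D, Std-D): VendorX can switch to Std-C (2 → 8). Not NE.
(Std-D, Std-E): VendorX gets 9, best alternative 4; VendorY gets 10, best alternative 3. No profitable deviation — NE.
(Std-E, Std-D): VendorX can switch to Std-C (6 → 8). Not NE.
(Std-E, Std-E): VendorX can switch to Std-C (1 → 4). Not NE.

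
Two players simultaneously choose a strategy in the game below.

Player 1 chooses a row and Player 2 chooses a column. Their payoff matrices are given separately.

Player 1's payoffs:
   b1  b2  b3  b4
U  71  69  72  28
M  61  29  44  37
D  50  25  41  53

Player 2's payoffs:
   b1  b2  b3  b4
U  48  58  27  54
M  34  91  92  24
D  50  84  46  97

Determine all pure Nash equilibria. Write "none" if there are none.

(U, b2) and (D, b4)

Mark each player's best response to every combination of opponents' strategies; a profile where every player is best-responding is a pure Nash equilibrium.
Player 1 against b1: payoffs 71, 61, 50 → best response U.
Player 1 against b2: payoffs 69, 29, 25 → best response U.
Player 1 against b3: payoffs 72, 44, 41 → best response U.
Player 1 against b4: payoffs 28, 37, 53 → best response D.
Player 2 against U: payoffs 48, 58, 27, 54 → best response b2.
Player 2 against M: payoffs 34, 91, 92, 24 → best response b3.
Player 2 against D: payoffs 50, 84, 46, 97 → best response b4.
Mutual best responses: (U, b2); (D, b4).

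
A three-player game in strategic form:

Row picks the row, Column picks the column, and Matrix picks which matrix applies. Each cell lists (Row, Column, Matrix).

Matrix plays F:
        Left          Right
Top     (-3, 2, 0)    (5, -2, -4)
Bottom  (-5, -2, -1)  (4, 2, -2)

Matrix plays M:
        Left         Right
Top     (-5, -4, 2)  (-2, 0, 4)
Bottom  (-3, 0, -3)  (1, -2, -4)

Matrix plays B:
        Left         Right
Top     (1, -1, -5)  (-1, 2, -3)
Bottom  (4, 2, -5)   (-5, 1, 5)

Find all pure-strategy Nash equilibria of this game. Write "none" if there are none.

There is no pure-strategy Nash equilibrium.

Mark each player's best response to every combination of opponents' strategies; a profile where every player is best-responding is a pure Nash equilibrium.
Row against (Left, F): payoffs -3, -5 → best response Top.
Row against (Left, M): payoffs -5, -3 → best response Bottom.
Row against (Left, B): payoffs 1, 4 → best response Bottom.
Row against (Right, F): payoffs 5, 4 → best response Top.
Row against (Right, M): payoffs -2, 1 → best response Bottom.
Row against (Right, B): payoffs -1, -5 → best response Top.
Column against (Top, F): payoffs 2, -2 → best response Left.
Column against (Top, M): payoffs -4, 0 → best response Right.
Column against (Top, B): payoffs -1, 2 → best response Right.
Column against (Bottom, F): payoffs -2, 2 → best response Right.
Column against (Bottom, M): payoffs 0, -2 → best response Left.
Column against (Bottom, B): payoffs 2, 1 → best response Left.
Matrix against (Top, Left): payoffs 0, 2, -5 → best response M.
Matrix against (Top, Right): payoffs -4, 4, -3 → best response M.
Matrix against (Bottom, Left): payoffs -1, -3, -5 → best response F.
Matrix against (Bottom, Right): payoffs -2, -4, 5 → best response B.
No profile is a mutual best response for all players.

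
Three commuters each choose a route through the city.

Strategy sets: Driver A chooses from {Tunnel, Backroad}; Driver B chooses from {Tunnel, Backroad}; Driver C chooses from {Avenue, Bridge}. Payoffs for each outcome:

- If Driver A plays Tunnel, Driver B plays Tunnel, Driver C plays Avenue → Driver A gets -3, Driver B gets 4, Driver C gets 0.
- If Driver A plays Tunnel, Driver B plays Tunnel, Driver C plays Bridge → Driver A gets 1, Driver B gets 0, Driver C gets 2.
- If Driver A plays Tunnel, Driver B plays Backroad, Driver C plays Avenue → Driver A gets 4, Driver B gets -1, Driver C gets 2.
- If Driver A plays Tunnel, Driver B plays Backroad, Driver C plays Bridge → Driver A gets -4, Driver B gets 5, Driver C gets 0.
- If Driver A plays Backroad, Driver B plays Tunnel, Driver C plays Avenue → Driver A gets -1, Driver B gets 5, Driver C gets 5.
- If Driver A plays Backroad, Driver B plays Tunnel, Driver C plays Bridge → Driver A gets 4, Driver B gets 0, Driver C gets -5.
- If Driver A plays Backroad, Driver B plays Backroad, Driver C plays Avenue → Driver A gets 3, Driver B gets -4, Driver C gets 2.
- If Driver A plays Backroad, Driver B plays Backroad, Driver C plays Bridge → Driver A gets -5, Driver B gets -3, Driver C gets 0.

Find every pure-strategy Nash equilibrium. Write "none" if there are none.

Driver A against (Tunnel, Avenue): payoffs -3, -1 → best response Backroad.
Driver A against (Tunnel, Bridge): payoffs 1, 4 → best response Backroad.
Driver A against (Backroad, Avenue): payoffs 4, 3 → best response Tunnel.
Driver A against (Backroad, Bridge): payoffs -4, -5 → best response Tunnel.
Driver B against (Tunnel, Avenue): payoffs 4, -1 → best response Tunnel.
Driver B against (Tunnel, Bridge): payoffs 0, 5 → best response Backroad.
Driver B against (Backroad, Avenue): payoffs 5, -4 → best response Tunnel.
Driver B against (Backroad, Bridge): payoffs 0, -3 → best response Tunnel.
Driver C against (Tunnel, Tunnel): payoffs 0, 2 → best response Bridge.
Driver C against (Tunnel, Backroad): payoffs 2, 0 → best response Avenue.
Driver C against (Backroad, Tunnel): payoffs 5, -5 → best response Avenue.
Driver C against (Backroad, Backroad): payoffs 2, 0 → best response Avenue.
Mutual best responses: (Backroad, Tunnel, Avenue).

Pure NE: (Backroad, Tunnel, Avenue)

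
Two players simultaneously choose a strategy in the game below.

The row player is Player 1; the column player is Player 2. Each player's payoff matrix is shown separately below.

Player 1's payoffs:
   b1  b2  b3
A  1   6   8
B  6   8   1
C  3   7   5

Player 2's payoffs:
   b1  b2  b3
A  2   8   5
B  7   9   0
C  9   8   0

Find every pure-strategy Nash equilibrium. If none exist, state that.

Pure NE: (B, b2)

For each player, find the best response to each opponent profile; mutual best responses are the pure NE.
Player 1 against b1: payoffs 1, 6, 3 → best response B.
Player 1 against b2: payoffs 6, 8, 7 → best response B.
Player 1 against b3: payoffs 8, 1, 5 → best response A.
Player 2 against A: payoffs 2, 8, 5 → best response b2.
Player 2 against B: payoffs 7, 9, 0 → best response b2.
Player 2 against C: payoffs 9, 8, 0 → best response b1.
Mutual best responses: (B, b2).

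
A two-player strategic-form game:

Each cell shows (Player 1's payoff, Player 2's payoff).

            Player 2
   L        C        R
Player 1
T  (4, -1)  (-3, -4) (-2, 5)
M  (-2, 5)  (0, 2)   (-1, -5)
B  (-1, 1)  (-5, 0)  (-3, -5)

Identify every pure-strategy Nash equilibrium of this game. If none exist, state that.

Player 1 against L: payoffs 4, -2, -1 → best response T.
Player 1 against C: payoffs -3, 0, -5 → best response M.
Player 1 against R: payoffs -2, -1, -3 → best response M.
Player 2 against T: payoffs -1, -4, 5 → best response R.
Player 2 against M: payoffs 5, 2, -5 → best response L.
Player 2 against B: payoffs 1, 0, -5 → best response L.
No profile is a mutual best response for all players.

There is no pure-strategy Nash equilibrium.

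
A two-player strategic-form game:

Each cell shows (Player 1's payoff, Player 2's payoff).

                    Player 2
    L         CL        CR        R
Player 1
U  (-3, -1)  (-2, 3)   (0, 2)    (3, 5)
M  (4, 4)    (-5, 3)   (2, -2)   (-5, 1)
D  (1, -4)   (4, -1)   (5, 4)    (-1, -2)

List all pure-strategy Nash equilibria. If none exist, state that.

Player 1 against L: payoffs -3, 4, 1 → best response M.
Player 1 against CL: payoffs -2, -5, 4 → best response D.
Player 1 against CR: payoffs 0, 2, 5 → best response D.
Player 1 against R: payoffs 3, -5, -1 → best response U.
Player 2 against U: payoffs -1, 3, 2, 5 → best response R.
Player 2 against M: payoffs 4, 3, -2, 1 → best response L.
Player 2 against D: payoffs -4, -1, 4, -2 → best response CR.
Mutual best responses: (U, R); (M, L); (D, CR).

(U, R); (M, L); (D, CR)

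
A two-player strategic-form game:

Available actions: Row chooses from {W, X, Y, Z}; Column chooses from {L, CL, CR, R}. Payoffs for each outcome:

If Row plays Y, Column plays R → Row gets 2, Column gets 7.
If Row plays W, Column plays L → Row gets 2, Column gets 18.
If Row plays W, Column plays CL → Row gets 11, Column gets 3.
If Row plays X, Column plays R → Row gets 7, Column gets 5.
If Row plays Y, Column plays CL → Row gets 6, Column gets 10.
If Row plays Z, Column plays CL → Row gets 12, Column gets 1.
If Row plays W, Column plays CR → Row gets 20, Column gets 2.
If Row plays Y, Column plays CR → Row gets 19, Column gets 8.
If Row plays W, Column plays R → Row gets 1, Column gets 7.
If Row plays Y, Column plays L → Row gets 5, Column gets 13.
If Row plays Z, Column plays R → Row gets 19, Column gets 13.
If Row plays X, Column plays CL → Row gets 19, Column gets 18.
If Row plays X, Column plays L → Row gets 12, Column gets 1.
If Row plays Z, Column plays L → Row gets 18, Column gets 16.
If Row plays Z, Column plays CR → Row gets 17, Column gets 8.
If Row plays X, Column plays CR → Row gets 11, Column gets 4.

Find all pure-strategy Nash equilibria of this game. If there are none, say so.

(X, CL) and (Z, L)

Row against L: payoffs 2, 12, 5, 18 → best response Z.
Row against CL: payoffs 11, 19, 6, 12 → best response X.
Row against CR: payoffs 20, 11, 19, 17 → best response W.
Row against R: payoffs 1, 7, 2, 19 → best response Z.
Column against W: payoffs 18, 3, 2, 7 → best response L.
Column against X: payoffs 1, 18, 4, 5 → best response CL.
Column against Y: payoffs 13, 10, 8, 7 → best response L.
Column against Z: payoffs 16, 1, 8, 13 → best response L.
Mutual best responses: (X, CL); (Z, L).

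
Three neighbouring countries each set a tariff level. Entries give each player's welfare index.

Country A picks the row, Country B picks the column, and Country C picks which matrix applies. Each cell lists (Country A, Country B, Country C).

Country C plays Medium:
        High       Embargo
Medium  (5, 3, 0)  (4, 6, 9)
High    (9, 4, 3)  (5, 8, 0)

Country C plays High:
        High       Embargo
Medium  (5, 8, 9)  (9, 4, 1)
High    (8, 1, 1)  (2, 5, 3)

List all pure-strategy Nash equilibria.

Country A against (High, Medium): payoffs 5, 9 → best response High.
Country A against (High, High): payoffs 5, 8 → best response High.
Country A against (Embargo, Medium): payoffs 4, 5 → best response High.
Country A against (Embargo, High): payoffs 9, 2 → best response Medium.
Country B against (Medium, Medium): payoffs 3, 6 → best response Embargo.
Country B against (Medium, High): payoffs 8, 4 → best response High.
Country B against (High, Medium): payoffs 4, 8 → best response Embargo.
Country B against (High, High): payoffs 1, 5 → best response Embargo.
Country C against (Medium, High): payoffs 0, 9 → best response High.
Country C against (Medium, Embargo): payoffs 9, 1 → best response Medium.
Country C against (High, High): payoffs 3, 1 → best response Medium.
Country C against (High, Embargo): payoffs 0, 3 → best response High.
No profile is a mutual best response for all players.

No pure-strategy Nash equilibrium.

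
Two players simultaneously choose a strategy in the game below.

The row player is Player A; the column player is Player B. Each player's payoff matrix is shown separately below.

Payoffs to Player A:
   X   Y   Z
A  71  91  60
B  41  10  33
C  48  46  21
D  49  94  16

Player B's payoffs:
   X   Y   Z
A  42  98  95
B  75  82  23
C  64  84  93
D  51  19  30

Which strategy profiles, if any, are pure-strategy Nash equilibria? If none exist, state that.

Player A against X: payoffs 71, 41, 48, 49 → best response A.
Player A against Y: payoffs 91, 10, 46, 94 → best response D.
Player A against Z: payoffs 60, 33, 21, 16 → best response A.
Player B against A: payoffs 42, 98, 95 → best response Y.
Player B against B: payoffs 75, 82, 23 → best response Y.
Player B against C: payoffs 64, 84, 93 → best response Z.
Player B against D: payoffs 51, 19, 30 → best response X.
No profile is a mutual best response for all players.

This game has no pure Nash equilibrium.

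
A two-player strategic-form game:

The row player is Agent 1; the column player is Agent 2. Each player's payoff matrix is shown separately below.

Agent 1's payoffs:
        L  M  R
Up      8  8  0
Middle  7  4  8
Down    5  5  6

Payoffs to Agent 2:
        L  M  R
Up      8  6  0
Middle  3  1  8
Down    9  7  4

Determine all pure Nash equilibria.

Agent 1 against L: payoffs 8, 7, 5 → best response Up.
Agent 1 against M: payoffs 8, 4, 5 → best response Up.
Agent 1 against R: payoffs 0, 8, 6 → best response Middle.
Agent 2 against Up: payoffs 8, 6, 0 → best response L.
Agent 2 against Middle: payoffs 3, 1, 8 → best response R.
Agent 2 against Down: payoffs 9, 7, 4 → best response L.
Mutual best responses: (Up, L); (Middle, R).

(Up, L), (Middle, R)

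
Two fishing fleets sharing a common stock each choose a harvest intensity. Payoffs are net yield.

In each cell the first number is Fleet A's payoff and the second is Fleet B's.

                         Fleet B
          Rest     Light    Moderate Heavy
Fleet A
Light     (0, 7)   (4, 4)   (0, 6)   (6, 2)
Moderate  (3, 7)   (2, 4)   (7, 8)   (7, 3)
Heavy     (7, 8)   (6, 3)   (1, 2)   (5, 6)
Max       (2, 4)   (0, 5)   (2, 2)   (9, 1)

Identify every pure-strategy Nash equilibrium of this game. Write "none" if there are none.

Pure-strategy Nash equilibria: (Moderate, Moderate); (Heavy, Rest)

(Light, Rest): Fleet A can switch to Moderate (0 → 3). Not NE.
(Light, Light): Fleet A can switch to Heavy (4 → 6). Not NE.
(Light, Moderate): Fleet A can switch to Moderate (0 → 7). Not NE.
(Light, Heavy): Fleet A can switch to Moderate (6 → 7). Not NE.
(Moderate, Rest): Fleet A can switch to Heavy (3 → 7). Not NE.
(Moderate, Light): Fleet A can switch to Light (2 → 4). Not NE.
(Moderate, Moderate): Fleet A gets 7, best alternative 2; Fleet B gets 8, best alternative 7. No profitable deviation — NE.
(Heavy, Rest): Fleet A gets 7, best alternative 3; Fleet B gets 8, best alternative 6. No profitable deviation — NE.
(The remaining 8 profiles each have a profitable deviation by the same check.)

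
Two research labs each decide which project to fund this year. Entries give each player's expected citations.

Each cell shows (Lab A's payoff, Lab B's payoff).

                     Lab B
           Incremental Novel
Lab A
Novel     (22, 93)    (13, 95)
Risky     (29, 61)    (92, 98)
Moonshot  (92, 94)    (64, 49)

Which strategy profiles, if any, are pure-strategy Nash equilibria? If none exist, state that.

Pure-strategy Nash equilibria: (Risky, Novel); (Moonshot, Incremental)

(Novel, Incremental): Lab A can switch to Risky (22 → 29). Not NE.
(Novel, Novel): Lab A can switch to Risky (13 → 92). Not NE.
(Risky, Incremental): Lab A can switch to Moonshot (29 → 92). Not NE.
(Risky, Novel): Lab A gets 92, best alternative 64; Lab B gets 98, best alternative 61. No profitable deviation — NE.
(Moonshot, Incremental): Lab A gets 92, best alternative 29; Lab B gets 94, best alternative 49. No profitable deviation — NE.
(Moonshot, Novel): Lab A can switch to Risky (64 → 92). Not NE.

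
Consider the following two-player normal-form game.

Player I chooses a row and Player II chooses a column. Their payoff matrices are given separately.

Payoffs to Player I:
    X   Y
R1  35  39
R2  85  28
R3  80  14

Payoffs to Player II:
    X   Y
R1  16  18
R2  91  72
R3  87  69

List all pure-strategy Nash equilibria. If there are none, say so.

Player I against X: payoffs 35, 85, 80 → best response R2.
Player I against Y: payoffs 39, 28, 14 → best response R1.
Player II against R1: payoffs 16, 18 → best response Y.
Player II against R2: payoffs 91, 72 → best response X.
Player II against R3: payoffs 87, 69 → best response X.
Mutual best responses: (R1, Y); (R2, X).

The pure Nash equilibria are (R1, Y) and (R2, X).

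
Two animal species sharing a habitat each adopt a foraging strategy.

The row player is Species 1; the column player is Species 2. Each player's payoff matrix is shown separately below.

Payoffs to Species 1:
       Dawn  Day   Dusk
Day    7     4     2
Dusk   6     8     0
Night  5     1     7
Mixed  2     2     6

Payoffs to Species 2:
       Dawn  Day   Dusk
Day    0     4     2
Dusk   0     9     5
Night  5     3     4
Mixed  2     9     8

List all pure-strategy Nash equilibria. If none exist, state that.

(Dusk, Day)

Species 1 against Dawn: payoffs 7, 6, 5, 2 → best response Day.
Species 1 against Day: payoffs 4, 8, 1, 2 → best response Dusk.
Species 1 against Dusk: payoffs 2, 0, 7, 6 → best response Night.
Species 2 against Day: payoffs 0, 4, 2 → best response Day.
Species 2 against Dusk: payoffs 0, 9, 5 → best response Day.
Species 2 against Night: payoffs 5, 3, 4 → best response Dawn.
Species 2 against Mixed: payoffs 2, 9, 8 → best response Day.
Mutual best responses: (Dusk, Day).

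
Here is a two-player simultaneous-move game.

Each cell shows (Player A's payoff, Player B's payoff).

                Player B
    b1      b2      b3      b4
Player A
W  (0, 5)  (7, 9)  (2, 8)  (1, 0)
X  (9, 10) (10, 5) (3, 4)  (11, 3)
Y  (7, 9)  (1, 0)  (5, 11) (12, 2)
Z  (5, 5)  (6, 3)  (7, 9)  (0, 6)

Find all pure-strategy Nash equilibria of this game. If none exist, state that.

Player A against b1: payoffs 0, 9, 7, 5 → best response X.
Player A against b2: payoffs 7, 10, 1, 6 → best response X.
Player A against b3: payoffs 2, 3, 5, 7 → best response Z.
Player A against b4: payoffs 1, 11, 12, 0 → best response Y.
Player B against W: payoffs 5, 9, 8, 0 → best response b2.
Player B against X: payoffs 10, 5, 4, 3 → best response b1.
Player B against Y: payoffs 9, 0, 11, 2 → best response b3.
Player B against Z: payoffs 5, 3, 9, 6 → best response b3.
Mutual best responses: (X, b1); (Z, b3).

(X, b1); (Z, b3)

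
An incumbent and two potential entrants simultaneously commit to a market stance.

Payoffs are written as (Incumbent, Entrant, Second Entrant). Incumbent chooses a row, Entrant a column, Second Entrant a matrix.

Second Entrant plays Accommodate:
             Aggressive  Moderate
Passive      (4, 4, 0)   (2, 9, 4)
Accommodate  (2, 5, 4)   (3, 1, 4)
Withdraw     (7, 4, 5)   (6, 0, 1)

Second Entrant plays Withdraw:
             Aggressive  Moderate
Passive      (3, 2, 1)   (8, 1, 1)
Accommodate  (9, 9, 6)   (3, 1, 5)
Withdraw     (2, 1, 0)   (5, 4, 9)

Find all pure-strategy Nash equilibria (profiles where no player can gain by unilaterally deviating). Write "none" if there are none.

(Accommodate, Aggressive, Withdraw), (Withdraw, Aggressive, Accommodate)

For each strategy profile, look for a profitable unilateral deviation.
(Passive, Aggressive, Accommodate): Incumbent can switch to Withdraw (4 → 7). Not NE.
(Passive, Aggressive, Withdraw): Incumbent can switch to Accommodate (3 → 9). Not NE.
(Passive, Moderate, Accommodate): Incumbent can switch to Accommodate (2 → 3). Not NE.
(Passive, Moderate, Withdraw): Entrant can switch to Aggressive (1 → 2). Not NE.
(Accommodate, Aggressive, Accommodate): Incumbent can switch to Passive (2 → 4). Not NE.
(Accommodate, Aggressive, Withdraw): Incumbent gets 9, best alternative 3; Entrant gets 9, best alternative 1; Second Entrant gets 6, best alternative 4. No profitable deviation — NE.
(Accommodate, Moderate, Accommodate): Incumbent can switch to Withdraw (3 → 6). Not NE.
(Accommodate, Moderate, Withdraw): Incumbent can switch to Passive (3 → 8). Not NE.
(Withdraw, Aggressive, Accommodate): Incumbent gets 7, best alternative 4; Entrant gets 4, best alternative 0; Second Entrant gets 5, best alternative 0. No profitable deviation — NE.
(Withdraw, Aggressive, Withdraw): Incumbent can switch to Passive (2 → 3). Not NE.
(The remaining 2 profiles each have a profitable deviation by the same check.)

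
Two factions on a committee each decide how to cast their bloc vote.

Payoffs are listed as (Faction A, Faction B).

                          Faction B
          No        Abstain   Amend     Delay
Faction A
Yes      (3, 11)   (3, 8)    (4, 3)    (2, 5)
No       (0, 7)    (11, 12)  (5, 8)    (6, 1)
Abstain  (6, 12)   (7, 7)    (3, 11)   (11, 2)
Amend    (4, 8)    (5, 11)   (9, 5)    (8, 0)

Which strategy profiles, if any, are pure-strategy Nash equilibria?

The pure Nash equilibria are (No, Abstain), (Abstain, No).

Faction A against No: payoffs 3, 0, 6, 4 → best response Abstain.
Faction A against Abstain: payoffs 3, 11, 7, 5 → best response No.
Faction A against Amend: payoffs 4, 5, 3, 9 → best response Amend.
Faction A against Delay: payoffs 2, 6, 11, 8 → best response Abstain.
Faction B against Yes: payoffs 11, 8, 3, 5 → best response No.
Faction B against No: payoffs 7, 12, 8, 1 → best response Abstain.
Faction B against Abstain: payoffs 12, 7, 11, 2 → best response No.
Faction B against Amend: payoffs 8, 11, 5, 0 → best response Abstain.
Mutual best responses: (No, Abstain); (Abstain, No).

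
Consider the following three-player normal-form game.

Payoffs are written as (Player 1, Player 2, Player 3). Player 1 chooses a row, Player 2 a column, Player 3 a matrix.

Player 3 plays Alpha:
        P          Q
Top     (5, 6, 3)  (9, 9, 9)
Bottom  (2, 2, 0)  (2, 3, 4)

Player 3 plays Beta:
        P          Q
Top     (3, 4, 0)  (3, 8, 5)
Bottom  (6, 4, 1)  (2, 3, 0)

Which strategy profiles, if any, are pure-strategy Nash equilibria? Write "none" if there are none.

For each player, find the best response to each opponent profile; mutual best responses are the pure NE.
Player 1 against (P, Alpha): payoffs 5, 2 → best response Top.
Player 1 against (P, Beta): payoffs 3, 6 → best response Bottom.
Player 1 against (Q, Alpha): payoffs 9, 2 → best response Top.
Player 1 against (Q, Beta): payoffs 3, 2 → best response Top.
Player 2 against (Top, Alpha): payoffs 6, 9 → best response Q.
Player 2 against (Top, Beta): payoffs 4, 8 → best response Q.
Player 2 against (Bottom, Alpha): payoffs 2, 3 → best response Q.
Player 2 against (Bottom, Beta): payoffs 4, 3 → best response P.
Player 3 against (Top, P): payoffs 3, 0 → best response Alpha.
Player 3 against (Top, Q): payoffs 9, 5 → best response Alpha.
Player 3 against (Bottom, P): payoffs 0, 1 → best response Beta.
Player 3 against (Bottom, Q): payoffs 4, 0 → best response Alpha.
Mutual best responses: (Top, Q, Alpha); (Bottom, P, Beta).

The pure Nash equilibria are (Top, Q, Alpha), (Bottom, P, Beta).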